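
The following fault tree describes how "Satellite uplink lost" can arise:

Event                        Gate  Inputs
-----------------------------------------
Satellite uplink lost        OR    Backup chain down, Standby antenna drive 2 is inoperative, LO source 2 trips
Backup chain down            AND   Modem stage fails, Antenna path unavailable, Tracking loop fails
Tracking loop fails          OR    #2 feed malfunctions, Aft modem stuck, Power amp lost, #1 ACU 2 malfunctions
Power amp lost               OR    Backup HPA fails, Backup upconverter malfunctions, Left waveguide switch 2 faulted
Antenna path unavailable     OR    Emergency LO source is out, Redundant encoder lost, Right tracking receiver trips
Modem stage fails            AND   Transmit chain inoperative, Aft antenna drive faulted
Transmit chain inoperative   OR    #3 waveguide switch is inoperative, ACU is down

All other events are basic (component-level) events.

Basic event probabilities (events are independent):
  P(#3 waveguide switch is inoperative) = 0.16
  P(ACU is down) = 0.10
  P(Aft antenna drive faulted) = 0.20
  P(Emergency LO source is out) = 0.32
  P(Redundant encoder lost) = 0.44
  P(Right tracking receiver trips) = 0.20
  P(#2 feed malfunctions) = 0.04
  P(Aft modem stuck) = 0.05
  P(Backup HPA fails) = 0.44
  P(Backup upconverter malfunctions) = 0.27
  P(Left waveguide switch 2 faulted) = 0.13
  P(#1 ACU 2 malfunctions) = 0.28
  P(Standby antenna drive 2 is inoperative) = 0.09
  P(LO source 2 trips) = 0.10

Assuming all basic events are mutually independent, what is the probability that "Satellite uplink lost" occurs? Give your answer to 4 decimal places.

0.2023

P(Transmit chain inoperative) [OR] = 1 − (1−0.16) × (1−0.10) = 0.244000
P(Modem stage fails) [AND] = 0.244000 × 0.20 = 0.048800
P(Antenna path unavailable) [OR] = 1 − (1−0.32) × (1−0.44) × (1−0.20) = 0.695360
P(Power amp lost) [OR] = 1 − (1−0.44) × (1−0.27) × (1−0.13) = 0.644344
P(Tracking loop fails) [OR] = 1 − (1−0.04) × (1−0.05) × (1−0.644344) × (1−0.28) = 0.766462
P(Backup chain down) [AND] = 0.048800 × 0.695360 × 0.766462 = 0.026009
P(Satellite uplink lost) [OR] = 1 − (1−0.026009) × (1−0.09) × (1−0.10) = 0.202301
Rounded to 4 decimal places: P(Satellite uplink lost) ≈ 0.2023.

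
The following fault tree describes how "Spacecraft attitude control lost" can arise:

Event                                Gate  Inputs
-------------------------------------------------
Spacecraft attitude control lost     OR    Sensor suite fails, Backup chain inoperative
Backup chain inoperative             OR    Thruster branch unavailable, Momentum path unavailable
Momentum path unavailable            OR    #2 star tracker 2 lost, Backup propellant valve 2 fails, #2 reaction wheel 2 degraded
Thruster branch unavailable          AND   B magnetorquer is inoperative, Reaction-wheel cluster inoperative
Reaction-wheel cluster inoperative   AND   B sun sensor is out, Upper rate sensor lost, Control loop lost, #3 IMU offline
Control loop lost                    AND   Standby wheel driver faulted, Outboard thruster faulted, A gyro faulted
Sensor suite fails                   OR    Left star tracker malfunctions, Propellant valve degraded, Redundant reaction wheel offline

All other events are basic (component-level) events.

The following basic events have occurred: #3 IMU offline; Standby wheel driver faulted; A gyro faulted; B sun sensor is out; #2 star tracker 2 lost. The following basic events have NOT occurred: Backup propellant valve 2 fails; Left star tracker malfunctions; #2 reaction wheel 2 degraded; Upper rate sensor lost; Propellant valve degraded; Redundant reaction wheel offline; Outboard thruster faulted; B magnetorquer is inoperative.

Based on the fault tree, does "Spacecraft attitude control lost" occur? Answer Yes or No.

Sensor suite fails [OR]: Left star tracker malfunctions=not, Propellant valve degraded=not, Redundant reaction wheel offline=not → no input occurs → does not occur.
Control loop lost [AND]: Standby wheel driver faulted=occurs, Outboard thruster faulted=not, A gyro faulted=occurs → not all inputs occur → does not occur.
Reaction-wheel cluster inoperative [AND]: B sun sensor is out=occurs, Upper rate sensor lost=not, Control loop lost=not, #3 IMU offline=occurs → not all inputs occur → does not occur.
Thruster branch unavailable [AND]: B magnetorquer is inoperative=not, Reaction-wheel cluster inoperative=not → not all inputs occur → does not occur.
Momentum path unavailable [OR]: #2 star tracker 2 lost=occurs, Backup propellant valve 2 fails=not, #2 reaction wheel 2 degraded=not → at least one input occurs → occurs.
Backup chain inoperative [OR]: Thruster branch unavailable=not, Momentum path unavailable=occurs → at least one input occurs → occurs.
Spacecraft attitude control lost [OR]: Sensor suite fails=not, Backup chain inoperative=occurs → at least one input occurs → occurs.

Yes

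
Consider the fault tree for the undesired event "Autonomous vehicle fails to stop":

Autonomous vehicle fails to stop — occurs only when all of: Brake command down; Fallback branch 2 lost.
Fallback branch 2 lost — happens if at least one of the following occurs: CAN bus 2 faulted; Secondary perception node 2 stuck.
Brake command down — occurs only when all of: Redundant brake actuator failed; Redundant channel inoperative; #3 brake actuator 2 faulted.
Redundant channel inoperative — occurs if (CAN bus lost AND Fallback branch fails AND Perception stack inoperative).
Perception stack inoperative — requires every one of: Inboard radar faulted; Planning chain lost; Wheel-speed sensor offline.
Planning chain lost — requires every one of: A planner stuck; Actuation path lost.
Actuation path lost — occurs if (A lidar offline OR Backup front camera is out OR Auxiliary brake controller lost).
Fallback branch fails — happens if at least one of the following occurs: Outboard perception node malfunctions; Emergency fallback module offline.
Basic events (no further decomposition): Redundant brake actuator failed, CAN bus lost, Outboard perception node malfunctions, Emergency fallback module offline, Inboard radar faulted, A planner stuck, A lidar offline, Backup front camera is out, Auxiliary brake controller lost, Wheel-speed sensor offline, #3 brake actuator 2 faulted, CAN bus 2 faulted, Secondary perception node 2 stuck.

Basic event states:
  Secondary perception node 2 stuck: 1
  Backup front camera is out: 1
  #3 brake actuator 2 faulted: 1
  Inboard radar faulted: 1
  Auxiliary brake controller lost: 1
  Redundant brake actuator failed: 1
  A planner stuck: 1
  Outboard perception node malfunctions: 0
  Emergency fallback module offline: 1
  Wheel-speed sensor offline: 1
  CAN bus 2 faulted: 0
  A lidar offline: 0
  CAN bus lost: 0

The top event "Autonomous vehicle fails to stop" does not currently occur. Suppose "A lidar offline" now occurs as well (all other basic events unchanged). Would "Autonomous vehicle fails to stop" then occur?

Counterfactual: set "A lidar offline" to occurred.
Fallback branch fails [OR]: Outboard perception node malfunctions=not, Emergency fallback module offline=occurs → at least one input occurs → occurs.
Actuation path lost [OR]: A lidar offline=occurs, Backup front camera is out=occurs, Auxiliary brake controller lost=occurs → at least one input occurs → occurs.
Planning chain lost [AND]: A planner stuck=occurs, Actuation path lost=occurs → all inputs occur → occurs.
Perception stack inoperative [AND]: Inboard radar faulted=occurs, Planning chain lost=occurs, Wheel-speed sensor offline=occurs → all inputs occur → occurs.
Redundant channel inoperative [AND]: CAN bus lost=not, Fallback branch fails=occurs, Perception stack inoperative=occurs → not all inputs occur → does not occur.
Brake command down [AND]: Redundant brake actuator failed=occurs, Redundant channel inoperative=not, #3 brake actuator 2 faulted=occurs → not all inputs occur → does not occur.
Fallback branch 2 lost [OR]: CAN bus 2 faulted=not, Secondary perception node 2 stuck=occurs → at least one input occurs → occurs.
Autonomous vehicle fails to stop [AND]: Brake command down=not, Fallback branch 2 lost=occurs → not all inputs occur → does not occur.

No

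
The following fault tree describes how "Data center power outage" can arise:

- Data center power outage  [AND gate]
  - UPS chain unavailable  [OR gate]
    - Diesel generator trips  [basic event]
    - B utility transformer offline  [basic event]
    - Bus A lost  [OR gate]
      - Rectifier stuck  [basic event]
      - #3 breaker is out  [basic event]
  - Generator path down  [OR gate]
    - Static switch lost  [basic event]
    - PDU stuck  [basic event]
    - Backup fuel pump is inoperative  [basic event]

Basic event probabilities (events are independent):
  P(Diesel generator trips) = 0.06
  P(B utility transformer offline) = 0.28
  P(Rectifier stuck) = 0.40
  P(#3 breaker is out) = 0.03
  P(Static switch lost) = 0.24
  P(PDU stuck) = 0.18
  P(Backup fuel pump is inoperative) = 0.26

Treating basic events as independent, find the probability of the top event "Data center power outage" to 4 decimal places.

0.3266

P(Bus A lost) [OR] = 1 − (1−0.40) × (1−0.03) = 0.418000
P(UPS chain unavailable) [OR] = 1 − (1−0.06) × (1−0.28) × (1−0.418000) = 0.606102
P(Generator path down) [OR] = 1 − (1−0.24) × (1−0.18) × (1−0.26) = 0.538832
P(Data center power outage) [AND] = 0.606102 × 0.538832 = 0.326587
Rounded to 4 decimal places: P(Data center power outage) ≈ 0.3266.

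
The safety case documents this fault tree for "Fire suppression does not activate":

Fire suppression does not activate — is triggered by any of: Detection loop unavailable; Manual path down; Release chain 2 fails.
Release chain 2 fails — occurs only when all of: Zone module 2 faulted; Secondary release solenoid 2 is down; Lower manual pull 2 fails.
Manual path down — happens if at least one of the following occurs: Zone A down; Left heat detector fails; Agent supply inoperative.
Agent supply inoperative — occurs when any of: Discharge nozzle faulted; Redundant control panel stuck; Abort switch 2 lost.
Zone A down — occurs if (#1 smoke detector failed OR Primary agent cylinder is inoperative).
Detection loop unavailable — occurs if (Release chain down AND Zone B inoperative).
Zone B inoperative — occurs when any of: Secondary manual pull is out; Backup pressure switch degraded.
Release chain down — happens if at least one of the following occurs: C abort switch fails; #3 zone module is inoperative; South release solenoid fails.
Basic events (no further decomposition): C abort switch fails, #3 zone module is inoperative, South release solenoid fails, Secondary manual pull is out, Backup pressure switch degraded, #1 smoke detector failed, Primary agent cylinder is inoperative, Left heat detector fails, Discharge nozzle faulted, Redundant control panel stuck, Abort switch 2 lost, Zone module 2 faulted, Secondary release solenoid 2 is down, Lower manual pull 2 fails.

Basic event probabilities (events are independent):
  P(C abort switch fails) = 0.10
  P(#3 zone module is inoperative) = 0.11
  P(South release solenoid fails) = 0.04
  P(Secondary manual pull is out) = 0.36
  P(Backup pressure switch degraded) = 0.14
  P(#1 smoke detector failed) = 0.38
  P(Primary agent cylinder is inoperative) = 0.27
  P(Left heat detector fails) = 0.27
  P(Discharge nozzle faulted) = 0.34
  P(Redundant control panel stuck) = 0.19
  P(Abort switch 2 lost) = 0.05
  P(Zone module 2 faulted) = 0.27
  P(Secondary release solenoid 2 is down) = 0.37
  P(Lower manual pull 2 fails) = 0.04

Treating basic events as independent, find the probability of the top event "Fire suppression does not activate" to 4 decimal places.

P(Release chain down) [OR] = 1 − (1−0.10) × (1−0.11) × (1−0.04) = 0.231040
P(Zone B inoperative) [OR] = 1 − (1−0.36) × (1−0.14) = 0.449600
P(Detection loop unavailable) [AND] = 0.231040 × 0.449600 = 0.103876
P(Zone A down) [OR] = 1 − (1−0.38) × (1−0.27) = 0.547400
P(Agent supply inoperative) [OR] = 1 − (1−0.34) × (1−0.19) × (1−0.05) = 0.492130
P(Manual path down) [OR] = 1 − (1−0.547400) × (1−0.27) × (1−0.492130) = 0.832201
P(Release chain 2 fails) [AND] = 0.27 × 0.37 × 0.04 = 0.003996
P(Fire suppression does not activate) [OR] = 1 − (1−0.103876) × (1−0.832201) × (1−0.003996) = 0.850232
Rounded to 4 decimal places: P(Fire suppression does not activate) ≈ 0.8502.

0.8502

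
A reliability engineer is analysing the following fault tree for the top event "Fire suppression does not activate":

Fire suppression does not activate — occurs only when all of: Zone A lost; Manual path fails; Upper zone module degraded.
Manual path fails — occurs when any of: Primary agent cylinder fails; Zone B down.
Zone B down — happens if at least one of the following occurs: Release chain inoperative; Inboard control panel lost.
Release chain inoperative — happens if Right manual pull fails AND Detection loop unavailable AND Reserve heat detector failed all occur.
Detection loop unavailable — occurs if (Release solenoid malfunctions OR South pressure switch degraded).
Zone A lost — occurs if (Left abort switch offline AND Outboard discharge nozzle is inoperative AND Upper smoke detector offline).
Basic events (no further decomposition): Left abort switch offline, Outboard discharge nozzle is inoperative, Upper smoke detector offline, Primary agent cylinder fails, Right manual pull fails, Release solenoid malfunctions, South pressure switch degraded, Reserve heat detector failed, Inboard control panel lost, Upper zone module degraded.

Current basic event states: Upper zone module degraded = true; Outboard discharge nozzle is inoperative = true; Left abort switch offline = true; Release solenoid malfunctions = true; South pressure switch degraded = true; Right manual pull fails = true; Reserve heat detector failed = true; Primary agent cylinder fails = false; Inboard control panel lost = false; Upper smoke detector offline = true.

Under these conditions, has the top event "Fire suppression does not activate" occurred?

Yes

Zone A lost [AND]: Left abort switch offline=occurs, Outboard discharge nozzle is inoperative=occurs, Upper smoke detector offline=occurs → all inputs occur → occurs.
Detection loop unavailable [OR]: Release solenoid malfunctions=occurs, South pressure switch degraded=occurs → at least one input occurs → occurs.
Release chain inoperative [AND]: Right manual pull fails=occurs, Detection loop unavailable=occurs, Reserve heat detector failed=occurs → all inputs occur → occurs.
Zone B down [OR]: Release chain inoperative=occurs, Inboard control panel lost=not → at least one input occurs → occurs.
Manual path fails [OR]: Primary agent cylinder fails=not, Zone B down=occurs → at least one input occurs → occurs.
Fire suppression does not activate [AND]: Zone A lost=occurs, Manual path fails=occurs, Upper zone module degraded=occurs → all inputs occur → occurs.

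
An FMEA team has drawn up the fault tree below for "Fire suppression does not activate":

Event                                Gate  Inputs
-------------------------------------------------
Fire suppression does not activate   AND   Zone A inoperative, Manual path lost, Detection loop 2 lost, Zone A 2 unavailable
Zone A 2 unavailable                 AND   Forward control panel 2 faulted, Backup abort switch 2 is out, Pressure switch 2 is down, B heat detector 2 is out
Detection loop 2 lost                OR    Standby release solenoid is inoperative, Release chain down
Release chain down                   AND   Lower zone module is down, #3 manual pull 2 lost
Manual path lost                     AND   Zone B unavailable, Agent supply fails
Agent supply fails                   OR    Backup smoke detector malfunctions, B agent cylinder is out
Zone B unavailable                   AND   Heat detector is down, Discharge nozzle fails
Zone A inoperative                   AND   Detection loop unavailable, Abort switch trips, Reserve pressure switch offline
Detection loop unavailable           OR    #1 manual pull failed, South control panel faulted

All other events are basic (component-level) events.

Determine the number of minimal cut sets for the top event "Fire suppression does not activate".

8

Detection loop unavailable [OR]: union of children's cut sets → 2 cut set(s).
Zone A inoperative [AND]: one cut set from each child combined → 2 × 1 × 1 = 2 cut set(s).
Zone B unavailable [AND]: one cut set from each child combined → 1 × 1 = 1 cut set(s).
Agent supply fails [OR]: union of children's cut sets → 2 cut set(s).
Manual path lost [AND]: one cut set from each child combined → 1 × 2 = 2 cut set(s).
Release chain down [AND]: one cut set from each child combined → 1 × 1 = 1 cut set(s).
Detection loop 2 lost [OR]: union of children's cut sets → 2 cut set(s).
Zone A 2 unavailable [AND]: one cut set from each child combined → 1 × 1 × 1 × 1 = 1 cut set(s).
Fire suppression does not activate [AND]: one cut set from each child combined → 2 × 2 × 2 × 1 = 8 cut set(s).
Minimal cut sets: {#1 manual pull failed, Abort switch trips, B heat detector 2 is out, Backup abort switch 2 is out, Backup smoke detector malfunctions, Discharge nozzle fails, Forward control panel 2 faulted, Heat detector is down, Pressure switch 2 is down, Reserve pressure switch offline, Standby release solenoid is inoperative}; {#1 manual pull failed, #3 manual pull 2 lost, Abort switch trips, B heat detector 2 is out, Backup abort switch 2 is out, Backup smoke detector malfunctions, Discharge nozzle fails, Forward control panel 2 faulted, Heat detector is down, Lower zone module is down, Pressure switch 2 is down, Reserve pressure switch offline}; {#1 manual pull failed, Abort switch trips, B agent cylinder is out, B heat detector 2 is out, Backup abort switch 2 is out, Discharge nozzle fails, Forward control panel 2 faulted, Heat detector is down, Pressure switch 2 is down, Reserve pressure switch offline, Standby release solenoid is inoperative}; {#1 manual pull failed, #3 manual pull 2 lost, Abort switch trips, B agent cylinder is out, B heat detector 2 is out, Backup abort switch 2 is out, Discharge nozzle fails, Forward control panel 2 faulted, Heat detector is down, Lower zone module is down, Pressure switch 2 is down, Reserve pressure switch offline}; {Abort switch trips, B heat detector 2 is out, Backup abort switch 2 is out, Backup smoke detector malfunctions, Discharge nozzle fails, Forward control panel 2 faulted, Heat detector is down, Pressure switch 2 is down, Reserve pressure switch offline, South control panel faulted, Standby release solenoid is inoperative}; {#3 manual pull 2 lost, Abort switch trips, B heat detector 2 is out, Backup abort switch 2 is out, Backup smoke detector malfunctions, Discharge nozzle fails, Forward control panel 2 faulted, Heat detector is down, Lower zone module is down, Pressure switch 2 is down, Reserve pressure switch offline, South control panel faulted}; {Abort switch trips, B agent cylinder is out, B heat detector 2 is out, Backup abort switch 2 is out, Discharge nozzle fails, Forward control panel 2 faulted, Heat detector is down, Pressure switch 2 is down, Reserve pressure switch offline, South control panel faulted, Standby release solenoid is inoperative}; {#3 manual pull 2 lost, Abort switch trips, B agent cylinder is out, B heat detector 2 is out, Backup abort switch 2 is out, Discharge nozzle fails, Forward control panel 2 faulted, Heat detector is down, Lower zone module is down, Pressure switch 2 is down, Reserve pressure switch offline, South control panel faulted}.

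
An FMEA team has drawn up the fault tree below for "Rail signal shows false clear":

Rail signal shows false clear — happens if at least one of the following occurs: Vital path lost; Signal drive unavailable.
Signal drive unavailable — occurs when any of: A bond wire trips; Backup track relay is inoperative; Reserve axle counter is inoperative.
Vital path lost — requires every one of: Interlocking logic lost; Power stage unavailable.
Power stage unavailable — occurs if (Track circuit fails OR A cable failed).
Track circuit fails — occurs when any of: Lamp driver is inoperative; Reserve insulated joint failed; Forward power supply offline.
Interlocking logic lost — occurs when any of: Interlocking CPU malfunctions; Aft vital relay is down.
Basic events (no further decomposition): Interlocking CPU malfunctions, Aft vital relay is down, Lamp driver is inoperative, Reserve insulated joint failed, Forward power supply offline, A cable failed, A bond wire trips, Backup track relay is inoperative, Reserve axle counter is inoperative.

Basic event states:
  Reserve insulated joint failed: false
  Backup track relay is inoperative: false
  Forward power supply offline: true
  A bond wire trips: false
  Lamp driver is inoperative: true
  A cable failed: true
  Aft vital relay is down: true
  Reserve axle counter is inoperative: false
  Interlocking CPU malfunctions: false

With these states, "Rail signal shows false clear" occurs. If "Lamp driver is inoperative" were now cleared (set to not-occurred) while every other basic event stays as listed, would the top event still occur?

Counterfactual: set "Lamp driver is inoperative" to not occurred.
Interlocking logic lost [OR]: Interlocking CPU malfunctions=not, Aft vital relay is down=occurs → at least one input occurs → occurs.
Track circuit fails [OR]: Lamp driver is inoperative=not, Reserve insulated joint failed=not, Forward power supply offline=occurs → at least one input occurs → occurs.
Power stage unavailable [OR]: Track circuit fails=occurs, A cable failed=occurs → at least one input occurs → occurs.
Vital path lost [AND]: Interlocking logic lost=occurs, Power stage unavailable=occurs → all inputs occur → occurs.
Signal drive unavailable [OR]: A bond wire trips=not, Backup track relay is inoperative=not, Reserve axle counter is inoperative=not → no input occurs → does not occur.
Rail signal shows false clear [OR]: Vital path lost=occurs, Signal drive unavailable=not → at least one input occurs → occurs.

Yes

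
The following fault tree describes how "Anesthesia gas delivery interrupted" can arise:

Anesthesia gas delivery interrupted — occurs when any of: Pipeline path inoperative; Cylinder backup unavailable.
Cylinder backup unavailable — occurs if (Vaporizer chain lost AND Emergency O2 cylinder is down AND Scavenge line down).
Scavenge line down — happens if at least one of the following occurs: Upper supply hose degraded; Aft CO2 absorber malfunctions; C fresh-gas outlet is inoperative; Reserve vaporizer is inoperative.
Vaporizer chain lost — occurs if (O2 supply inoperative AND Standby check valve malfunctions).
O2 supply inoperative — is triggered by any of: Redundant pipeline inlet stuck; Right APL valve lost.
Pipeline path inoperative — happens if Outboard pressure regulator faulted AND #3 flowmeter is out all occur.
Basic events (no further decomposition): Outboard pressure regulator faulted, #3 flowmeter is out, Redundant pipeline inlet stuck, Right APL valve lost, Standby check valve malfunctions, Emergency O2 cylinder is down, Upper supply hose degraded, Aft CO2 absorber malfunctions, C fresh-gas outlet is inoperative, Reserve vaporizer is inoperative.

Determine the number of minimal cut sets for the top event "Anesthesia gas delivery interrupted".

9

Pipeline path inoperative [AND]: one cut set from each child combined → 1 × 1 = 1 cut set(s).
O2 supply inoperative [OR]: union of children's cut sets → 2 cut set(s).
Vaporizer chain lost [AND]: one cut set from each child combined → 2 × 1 = 2 cut set(s).
Scavenge line down [OR]: union of children's cut sets → 4 cut set(s).
Cylinder backup unavailable [AND]: one cut set from each child combined → 2 × 1 × 4 = 8 cut set(s).
Anesthesia gas delivery interrupted [OR]: union of children's cut sets → 9 cut set(s).
Minimal cut sets: {#3 flowmeter is out, Outboard pressure regulator faulted}; {Emergency O2 cylinder is down, Redundant pipeline inlet stuck, Standby check valve malfunctions, Upper supply hose degraded}; {Aft CO2 absorber malfunctions, Emergency O2 cylinder is down, Redundant pipeline inlet stuck, Standby check valve malfunctions}; {C fresh-gas outlet is inoperative, Emergency O2 cylinder is down, Redundant pipeline inlet stuck, Standby check valve malfunctions}; {Emergency O2 cylinder is down, Redundant pipeline inlet stuck, Reserve vaporizer is inoperative, Standby check valve malfunctions}; {Emergency O2 cylinder is down, Right APL valve lost, Standby check valve malfunctions, Upper supply hose degraded}; {Aft CO2 absorber malfunctions, Emergency O2 cylinder is down, Right APL valve lost, Standby check valve malfunctions}; {C fresh-gas outlet is inoperative, Emergency O2 cylinder is down, Right APL valve lost, Standby check valve malfunctions}; {Emergency O2 cylinder is down, Reserve vaporizer is inoperative, Right APL valve lost, Standby check valve malfunctions}.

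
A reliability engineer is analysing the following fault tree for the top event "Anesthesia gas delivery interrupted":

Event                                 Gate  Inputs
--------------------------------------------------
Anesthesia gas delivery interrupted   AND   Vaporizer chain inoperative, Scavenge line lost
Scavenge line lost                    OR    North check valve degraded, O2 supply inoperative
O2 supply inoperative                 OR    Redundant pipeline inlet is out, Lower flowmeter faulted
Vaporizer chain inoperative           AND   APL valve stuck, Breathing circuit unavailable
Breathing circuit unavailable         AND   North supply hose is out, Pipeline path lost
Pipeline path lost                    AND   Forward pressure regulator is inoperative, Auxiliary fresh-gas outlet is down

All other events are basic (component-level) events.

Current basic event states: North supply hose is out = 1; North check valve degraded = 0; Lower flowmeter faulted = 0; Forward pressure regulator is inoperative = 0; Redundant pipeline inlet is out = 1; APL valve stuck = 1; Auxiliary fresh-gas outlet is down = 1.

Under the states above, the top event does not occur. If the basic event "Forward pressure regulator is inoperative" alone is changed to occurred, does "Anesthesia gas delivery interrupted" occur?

Yes

Counterfactual: set "Forward pressure regulator is inoperative" to occurred.
Pipeline path lost [AND]: Forward pressure regulator is inoperative=occurs, Auxiliary fresh-gas outlet is down=occurs → all inputs occur → occurs.
Breathing circuit unavailable [AND]: North supply hose is out=occurs, Pipeline path lost=occurs → all inputs occur → occurs.
Vaporizer chain inoperative [AND]: APL valve stuck=occurs, Breathing circuit unavailable=occurs → all inputs occur → occurs.
O2 supply inoperative [OR]: Redundant pipeline inlet is out=occurs, Lower flowmeter faulted=not → at least one input occurs → occurs.
Scavenge line lost [OR]: North check valve degraded=not, O2 supply inoperative=occurs → at least one input occurs → occurs.
Anesthesia gas delivery interrupted [AND]: Vaporizer chain inoperative=occurs, Scavenge line lost=occurs → all inputs occur → occurs.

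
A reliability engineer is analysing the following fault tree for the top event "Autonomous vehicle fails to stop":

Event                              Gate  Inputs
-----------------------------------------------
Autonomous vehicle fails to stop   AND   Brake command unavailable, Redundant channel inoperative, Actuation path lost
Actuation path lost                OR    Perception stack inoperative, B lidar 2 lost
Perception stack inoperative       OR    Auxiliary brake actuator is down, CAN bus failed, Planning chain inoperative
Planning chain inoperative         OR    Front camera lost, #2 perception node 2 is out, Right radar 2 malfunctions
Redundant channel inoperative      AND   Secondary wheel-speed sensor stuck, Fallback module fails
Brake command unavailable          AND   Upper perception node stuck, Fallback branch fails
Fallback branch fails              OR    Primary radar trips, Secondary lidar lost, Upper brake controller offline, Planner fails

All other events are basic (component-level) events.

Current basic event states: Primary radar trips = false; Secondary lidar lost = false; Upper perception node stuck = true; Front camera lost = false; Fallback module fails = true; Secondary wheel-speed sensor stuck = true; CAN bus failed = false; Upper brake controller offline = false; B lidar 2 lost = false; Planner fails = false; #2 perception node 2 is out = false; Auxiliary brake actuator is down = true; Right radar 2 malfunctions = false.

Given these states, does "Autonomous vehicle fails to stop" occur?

Fallback branch fails [OR]: Primary radar trips=not, Secondary lidar lost=not, Upper brake controller offline=not, Planner fails=not → no input occurs → does not occur.
Brake command unavailable [AND]: Upper perception node stuck=occurs, Fallback branch fails=not → not all inputs occur → does not occur.
Redundant channel inoperative [AND]: Secondary wheel-speed sensor stuck=occurs, Fallback module fails=occurs → all inputs occur → occurs.
Planning chain inoperative [OR]: Front camera lost=not, #2 perception node 2 is out=not, Right radar 2 malfunctions=not → no input occurs → does not occur.
Perception stack inoperative [OR]: Auxiliary brake actuator is down=occurs, CAN bus failed=not, Planning chain inoperative=not → at least one input occurs → occurs.
Actuation path lost [OR]: Perception stack inoperative=occurs, B lidar 2 lost=not → at least one input occurs → occurs.
Autonomous vehicle fails to stop [AND]: Brake command unavailable=not, Redundant channel inoperative=occurs, Actuation path lost=occurs → not all inputs occur → does not occur.

No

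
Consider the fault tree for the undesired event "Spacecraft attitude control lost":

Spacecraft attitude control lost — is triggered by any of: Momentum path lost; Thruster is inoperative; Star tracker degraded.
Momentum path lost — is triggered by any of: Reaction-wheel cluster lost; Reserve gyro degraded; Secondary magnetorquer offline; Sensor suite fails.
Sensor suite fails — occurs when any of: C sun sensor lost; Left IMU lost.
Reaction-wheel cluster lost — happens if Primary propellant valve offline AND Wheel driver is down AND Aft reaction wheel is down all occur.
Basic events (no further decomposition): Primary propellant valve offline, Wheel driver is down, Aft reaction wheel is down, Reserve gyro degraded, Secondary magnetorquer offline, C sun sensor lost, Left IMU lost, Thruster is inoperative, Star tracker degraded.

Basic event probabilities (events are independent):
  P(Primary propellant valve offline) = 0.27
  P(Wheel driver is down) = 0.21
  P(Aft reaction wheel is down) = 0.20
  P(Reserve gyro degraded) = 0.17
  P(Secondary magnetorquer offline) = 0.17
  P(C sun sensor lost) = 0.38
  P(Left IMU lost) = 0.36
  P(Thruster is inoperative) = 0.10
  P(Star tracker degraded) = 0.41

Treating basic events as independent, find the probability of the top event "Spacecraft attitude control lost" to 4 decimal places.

P(Reaction-wheel cluster lost) [AND] = 0.27 × 0.21 × 0.20 = 0.011340
P(Sensor suite fails) [OR] = 1 − (1−0.38) × (1−0.36) = 0.603200
P(Momentum path lost) [OR] = 1 − (1−0.011340) × (1−0.17) × (1−0.17) × (1−0.603200) = 0.729744
P(Spacecraft attitude control lost) [OR] = 1 − (1−0.729744) × (1−0.10) × (1−0.41) = 0.856494
Rounded to 4 decimal places: P(Spacecraft attitude control lost) ≈ 0.8565.

0.8565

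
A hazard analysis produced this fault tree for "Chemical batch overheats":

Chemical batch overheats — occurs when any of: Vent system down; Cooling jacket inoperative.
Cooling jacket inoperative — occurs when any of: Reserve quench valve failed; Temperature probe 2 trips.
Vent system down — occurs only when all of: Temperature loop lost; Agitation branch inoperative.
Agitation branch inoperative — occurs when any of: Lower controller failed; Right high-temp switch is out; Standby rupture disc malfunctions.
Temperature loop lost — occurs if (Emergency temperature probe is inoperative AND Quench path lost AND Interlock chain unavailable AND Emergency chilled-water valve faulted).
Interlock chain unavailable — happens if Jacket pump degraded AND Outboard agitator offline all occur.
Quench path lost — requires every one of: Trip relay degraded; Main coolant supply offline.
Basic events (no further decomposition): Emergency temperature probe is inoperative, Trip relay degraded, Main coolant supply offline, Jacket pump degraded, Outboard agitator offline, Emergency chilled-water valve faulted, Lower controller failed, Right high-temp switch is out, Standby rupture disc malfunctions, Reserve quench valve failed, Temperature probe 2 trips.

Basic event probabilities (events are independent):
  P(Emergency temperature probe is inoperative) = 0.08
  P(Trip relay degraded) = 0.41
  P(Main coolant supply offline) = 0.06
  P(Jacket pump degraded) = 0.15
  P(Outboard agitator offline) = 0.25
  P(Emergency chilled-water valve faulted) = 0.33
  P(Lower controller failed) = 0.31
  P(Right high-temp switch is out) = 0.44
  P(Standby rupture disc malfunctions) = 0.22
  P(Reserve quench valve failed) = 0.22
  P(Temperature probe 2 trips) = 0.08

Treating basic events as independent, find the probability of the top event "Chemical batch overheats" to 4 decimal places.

0.2824

P(Quench path lost) [AND] = 0.41 × 0.06 = 0.024600
P(Interlock chain unavailable) [AND] = 0.15 × 0.25 = 0.037500
P(Temperature loop lost) [AND] = 0.08 × 0.024600 × 0.037500 × 0.33 = 0.000024
P(Agitation branch inoperative) [OR] = 1 − (1−0.31) × (1−0.44) × (1−0.22) = 0.698608
P(Vent system down) [AND] = 0.000024 × 0.698608 = 0.000017
P(Cooling jacket inoperative) [OR] = 1 − (1−0.22) × (1−0.08) = 0.282400
P(Chemical batch overheats) [OR] = 1 − (1−0.000017) × (1−0.282400) = 0.282412
Rounded to 4 decimal places: P(Chemical batch overheats) ≈ 0.2824.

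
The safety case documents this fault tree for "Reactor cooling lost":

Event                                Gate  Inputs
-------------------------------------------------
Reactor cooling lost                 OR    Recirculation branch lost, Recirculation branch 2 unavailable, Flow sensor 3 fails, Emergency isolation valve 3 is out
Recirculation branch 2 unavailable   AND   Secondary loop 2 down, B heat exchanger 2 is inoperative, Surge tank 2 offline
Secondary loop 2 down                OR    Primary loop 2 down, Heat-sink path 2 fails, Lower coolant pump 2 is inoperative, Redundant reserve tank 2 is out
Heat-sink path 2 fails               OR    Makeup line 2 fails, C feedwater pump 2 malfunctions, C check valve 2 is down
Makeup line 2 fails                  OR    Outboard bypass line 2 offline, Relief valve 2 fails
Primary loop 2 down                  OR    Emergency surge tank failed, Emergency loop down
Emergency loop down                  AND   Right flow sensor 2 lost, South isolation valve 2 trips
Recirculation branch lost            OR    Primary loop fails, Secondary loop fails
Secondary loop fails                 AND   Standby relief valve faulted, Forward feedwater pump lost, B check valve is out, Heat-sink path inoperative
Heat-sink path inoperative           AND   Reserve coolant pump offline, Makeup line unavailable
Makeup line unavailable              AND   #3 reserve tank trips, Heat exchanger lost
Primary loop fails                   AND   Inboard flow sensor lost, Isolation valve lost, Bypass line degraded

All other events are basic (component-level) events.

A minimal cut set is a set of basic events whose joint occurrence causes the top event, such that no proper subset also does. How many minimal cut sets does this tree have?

12

Primary loop fails [AND]: one cut set from each child combined → 1 × 1 × 1 = 1 cut set(s).
Makeup line unavailable [AND]: one cut set from each child combined → 1 × 1 = 1 cut set(s).
Heat-sink path inoperative [AND]: one cut set from each child combined → 1 × 1 = 1 cut set(s).
Secondary loop fails [AND]: one cut set from each child combined → 1 × 1 × 1 × 1 = 1 cut set(s).
Recirculation branch lost [OR]: union of children's cut sets → 2 cut set(s).
Emergency loop down [AND]: one cut set from each child combined → 1 × 1 = 1 cut set(s).
Primary loop 2 down [OR]: union of children's cut sets → 2 cut set(s).
Makeup line 2 fails [OR]: union of children's cut sets → 2 cut set(s).
Heat-sink path 2 fails [OR]: union of children's cut sets → 4 cut set(s).
Secondary loop 2 down [OR]: union of children's cut sets → 8 cut set(s).
Recirculation branch 2 unavailable [AND]: one cut set from each child combined → 8 × 1 × 1 = 8 cut set(s).
Reactor cooling lost [OR]: union of children's cut sets → 12 cut set(s).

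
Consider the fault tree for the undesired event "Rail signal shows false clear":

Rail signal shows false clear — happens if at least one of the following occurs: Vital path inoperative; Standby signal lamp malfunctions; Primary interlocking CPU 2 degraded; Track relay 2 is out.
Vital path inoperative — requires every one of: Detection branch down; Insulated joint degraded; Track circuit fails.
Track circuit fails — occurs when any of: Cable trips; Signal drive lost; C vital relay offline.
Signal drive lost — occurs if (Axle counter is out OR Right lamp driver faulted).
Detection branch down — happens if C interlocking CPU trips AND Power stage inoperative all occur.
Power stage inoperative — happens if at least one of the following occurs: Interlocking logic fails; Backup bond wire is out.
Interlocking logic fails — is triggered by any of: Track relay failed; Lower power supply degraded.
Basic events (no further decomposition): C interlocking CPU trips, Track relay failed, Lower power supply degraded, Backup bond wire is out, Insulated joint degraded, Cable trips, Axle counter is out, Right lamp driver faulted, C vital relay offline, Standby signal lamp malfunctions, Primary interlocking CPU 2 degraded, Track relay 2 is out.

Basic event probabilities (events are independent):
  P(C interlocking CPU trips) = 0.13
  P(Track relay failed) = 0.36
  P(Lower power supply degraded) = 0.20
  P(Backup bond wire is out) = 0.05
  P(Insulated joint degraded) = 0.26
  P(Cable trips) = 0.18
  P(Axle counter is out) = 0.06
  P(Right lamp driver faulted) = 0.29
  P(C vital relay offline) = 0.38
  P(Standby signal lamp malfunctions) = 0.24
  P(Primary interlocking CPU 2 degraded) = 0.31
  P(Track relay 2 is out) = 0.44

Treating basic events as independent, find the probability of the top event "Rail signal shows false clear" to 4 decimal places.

0.7097

P(Interlocking logic fails) [OR] = 1 − (1−0.36) × (1−0.20) = 0.488000
P(Power stage inoperative) [OR] = 1 − (1−0.488000) × (1−0.05) = 0.513600
P(Detection branch down) [AND] = 0.13 × 0.513600 = 0.066768
P(Signal drive lost) [OR] = 1 − (1−0.06) × (1−0.29) = 0.332600
P(Track circuit fails) [OR] = 1 − (1−0.18) × (1−0.332600) × (1−0.38) = 0.660694
P(Vital path inoperative) [AND] = 0.066768 × 0.26 × 0.660694 = 0.011469
P(Rail signal shows false clear) [OR] = 1 − (1−0.011469) × (1−0.24) × (1−0.31) × (1−0.44) = 0.709704
Rounded to 4 decimal places: P(Rail signal shows false clear) ≈ 0.7097.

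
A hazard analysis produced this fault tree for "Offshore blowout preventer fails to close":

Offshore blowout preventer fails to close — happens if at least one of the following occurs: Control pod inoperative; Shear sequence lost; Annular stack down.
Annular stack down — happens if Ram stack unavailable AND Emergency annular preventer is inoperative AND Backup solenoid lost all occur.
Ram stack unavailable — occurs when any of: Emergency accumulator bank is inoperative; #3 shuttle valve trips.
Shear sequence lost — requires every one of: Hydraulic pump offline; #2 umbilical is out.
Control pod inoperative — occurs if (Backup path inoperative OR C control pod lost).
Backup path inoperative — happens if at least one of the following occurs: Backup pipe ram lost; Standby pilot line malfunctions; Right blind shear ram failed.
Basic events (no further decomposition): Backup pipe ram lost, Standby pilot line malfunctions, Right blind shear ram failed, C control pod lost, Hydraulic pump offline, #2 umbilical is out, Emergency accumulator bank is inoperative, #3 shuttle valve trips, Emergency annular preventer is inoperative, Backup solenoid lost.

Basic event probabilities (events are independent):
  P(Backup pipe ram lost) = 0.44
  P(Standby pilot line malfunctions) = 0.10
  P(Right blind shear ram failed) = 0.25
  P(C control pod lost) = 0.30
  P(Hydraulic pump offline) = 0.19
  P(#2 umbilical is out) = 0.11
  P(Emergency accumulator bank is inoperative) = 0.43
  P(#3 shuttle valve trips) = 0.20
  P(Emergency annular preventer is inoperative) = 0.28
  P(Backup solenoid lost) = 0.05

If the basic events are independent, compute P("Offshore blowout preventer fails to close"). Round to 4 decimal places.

P(Backup path inoperative) [OR] = 1 − (1−0.44) × (1−0.10) × (1−0.25) = 0.622000
P(Control pod inoperative) [OR] = 1 − (1−0.622000) × (1−0.30) = 0.735400
P(Shear sequence lost) [AND] = 0.19 × 0.11 = 0.020900
P(Ram stack unavailable) [OR] = 1 − (1−0.43) × (1−0.20) = 0.544000
P(Annular stack down) [AND] = 0.544000 × 0.28 × 0.05 = 0.007616
P(Offshore blowout preventer fails to close) [OR] = 1 − (1−0.735400) × (1−0.020900) × (1−0.007616) = 0.742903
Rounded to 4 decimal places: P(Offshore blowout preventer fails to close) ≈ 0.7429.

0.7429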